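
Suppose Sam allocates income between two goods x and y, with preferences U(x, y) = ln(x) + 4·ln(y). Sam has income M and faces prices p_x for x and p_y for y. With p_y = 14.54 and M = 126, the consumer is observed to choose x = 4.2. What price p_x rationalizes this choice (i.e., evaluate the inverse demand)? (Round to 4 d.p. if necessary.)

p_x = 6

Tangency: MRS = (1/4)·y/x = p_x/p_y.
Rearranging, p_y·y = 4·p_x·x. Substituting into the budget gives p_x·x·(1 + 4) = M.
Demand: x*(p_x,p_y,M) = 0.2·M/p_x and y* = 0.8·M/p_y.
Set x* = 4.2 in the demand function and solve for p_x: p_x = 6.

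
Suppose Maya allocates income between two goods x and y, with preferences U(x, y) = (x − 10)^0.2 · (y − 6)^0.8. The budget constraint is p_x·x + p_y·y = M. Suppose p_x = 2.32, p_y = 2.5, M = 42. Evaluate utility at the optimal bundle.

V = 0.9354

Let x' = x−10, y' = y−6. MRS = (1/4)·y'/x' = p_x/p_y.
Substituting into the budget: x* = 10 + 0.2·(M − 10·p_x − 6·p_y)/p_x, and y* = 6 + 0.8·(…)/p_y.
Discretionary income = 42 − 10·2.32 − 6·2.5 = 3.8; x* = 10 + 0.2·3.8/2.32 = 10.3276; y* = 6 + 0.8·3.8/2.5 = 7.216.
Utility at the optimum: U(10.3276, 7.216) = 0.9354.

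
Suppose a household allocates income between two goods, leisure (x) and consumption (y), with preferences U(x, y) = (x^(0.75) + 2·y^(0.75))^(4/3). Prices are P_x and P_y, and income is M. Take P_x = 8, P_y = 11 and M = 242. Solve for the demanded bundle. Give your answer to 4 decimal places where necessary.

x* = 4.2279, y* = 18.9251

MU_x ∝ x^(-0.25), MU_y ∝ 2·y^(-0.25), so MRS = (1/2)·(y/x)^(0.25) = P_x/P_y.
Solve for the ratio: y/x = [2·P_x/P_y]^(4).
Substitute y = (y/x)·x into the budget: x* = M/(P_x + P_y·(y/x)).
Numerically y/x = 4.476197, so x* = 242/(8 + 11·4.476197) = 4.2279 and y* = 4.476197·4.2279 = 18.9251.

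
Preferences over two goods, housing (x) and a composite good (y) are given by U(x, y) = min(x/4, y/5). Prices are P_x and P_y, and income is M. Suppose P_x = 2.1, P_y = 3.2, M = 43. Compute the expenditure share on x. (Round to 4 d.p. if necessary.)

share on x = 0.3443

Leontief preferences: the optimum is at the kink where x/4 = y/5, i.e. y = (5/4)·x.
Budget: P_x·x + P_y·(5/4)·x = M, so (4·P_x + 5·P_y)·x = 4·M.
Demand: x*(P_x,P_y,M) = 4·M/(4·P_x + 5·P_y), y* = 5·M/(4·P_x + 5·P_y).
Here 4·2.1 + 5·3.2 = 24.4, giving x* = 7.0492 and y* = 8.8115.
Expenditure on x: 2.1·7.0492 = 14.8033; share = 0.3443.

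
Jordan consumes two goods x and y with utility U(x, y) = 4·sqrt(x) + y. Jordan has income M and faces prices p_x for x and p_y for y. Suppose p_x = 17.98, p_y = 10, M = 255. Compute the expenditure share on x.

share on x = 0.0872

MU_x = 2/√x, MU_y = 1. Tangency: 2/√x = p_x/p_y.
Solve: √x = 2·p_y/p_x, so x*(p_x,p_y) = (2·p_y/p_x)², and y* = (M − p_x·x*)/p_y.
Plugging in: x* = (2·10/17.98)² = 1.2373, y* = 23.2753.
Expenditure on x: 17.98·1.2373 = 22.2469; share = 0.0872.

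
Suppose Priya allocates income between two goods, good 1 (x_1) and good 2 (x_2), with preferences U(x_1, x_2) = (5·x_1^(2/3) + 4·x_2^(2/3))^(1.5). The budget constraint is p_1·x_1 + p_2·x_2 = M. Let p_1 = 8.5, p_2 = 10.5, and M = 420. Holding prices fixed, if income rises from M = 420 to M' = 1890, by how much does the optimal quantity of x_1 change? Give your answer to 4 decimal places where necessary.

Δx_1* = 129.4927

MU_x_1 ∝ 5·x_1^(-1/3), MU_x_2 ∝ 4·x_2^(-1/3), so MRS = (5/4)·(x_2/x_1)^(1/3) = p_1/p_2.
Solve for the ratio: x_2/x_1 = [(4/5)·p_1/p_2]^(3).
Substitute x_2 = (x_2/x_1)·x_1 into the budget: x_1* = M/(p_1 + p_2·(x_2/x_1)).
Numerically x_2/x_1 = 0.271618, so x_1* = 420/(8.5 + 10.5·0.271618) = 36.9979.
At M' = 1890: x_1* = 166.4906. Change: 166.4906 − 36.9979 = 129.4927.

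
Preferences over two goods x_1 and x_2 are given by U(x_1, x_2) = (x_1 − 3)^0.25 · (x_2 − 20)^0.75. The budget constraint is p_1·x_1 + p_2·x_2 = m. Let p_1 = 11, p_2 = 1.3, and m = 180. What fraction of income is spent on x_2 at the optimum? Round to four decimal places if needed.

share on x_2 = 0.6486

MRS = (1/3)·(x_2−20)/(x_1−3). Tangency with p_1/p_2 gives x_2−20 = 3·(p_1/p_2)·(x_1−3).
After buying the subsistence bundle (3, 20), a share 0.25 of the remaining income goes to x_1: x_1* = 3 + 0.25·(m − 3p_1 − 20p_2)/p_1.
Discretionary income = 180 − 3·11 − 20·1.3 = 121; x_1* = 3 + 0.25·121/11 = 5.75; x_2* = 20 + 0.75·121/1.3 = 89.8077.
Expenditure on x_2: 1.3·89.8077 = 116.75; share = 0.6486.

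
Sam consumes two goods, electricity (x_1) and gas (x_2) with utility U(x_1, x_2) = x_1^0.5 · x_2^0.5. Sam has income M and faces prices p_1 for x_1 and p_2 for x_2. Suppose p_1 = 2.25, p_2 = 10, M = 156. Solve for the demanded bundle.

x_1* = 34.6667, x_2* = 7.8

At p_1=2.25, p_2=10, M=156: x_1* = 0.5·156/2.25 = 34.6667, x_2* = 7.8.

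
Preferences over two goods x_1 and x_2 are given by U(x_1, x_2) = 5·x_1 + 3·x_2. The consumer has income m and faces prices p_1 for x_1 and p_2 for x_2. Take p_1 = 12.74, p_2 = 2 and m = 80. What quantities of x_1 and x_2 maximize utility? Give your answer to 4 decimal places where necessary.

x_1* = 0, x_2* = 40

Linear utility — the consumer picks whichever good has higher MU/price: 5/12.74 = 0.3925 vs 3/2 = 1.5.
x_2 gives more utility per dollar, so spend all income on x_2: x_2* = m/p_2, x_1* = 0.
Numerically: x_1* = 0, x_2* = 40.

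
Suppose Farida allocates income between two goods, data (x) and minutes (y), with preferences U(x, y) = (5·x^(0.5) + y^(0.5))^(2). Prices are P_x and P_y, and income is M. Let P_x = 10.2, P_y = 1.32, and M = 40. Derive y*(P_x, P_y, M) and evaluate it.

MU_x ∝ 5·x^(-0.5), MU_y ∝ y^(-0.5), so MRS = 5·(y/x)^(0.5) = P_x/P_y.
Solve for the ratio: y/x = [(1/5)·P_x/P_y]^(2).
With the ratio pinned down, the budget gives x* = M/(P_x + P_y·(y/x)) and y* = (y/x)·x*.
Numerically y/x = 2.38843, so x* = 40/(10.2 + 1.32·2.38843) = 2.9956 and y* = 2.38843·2.9956 = 7.1549.

y* = 7.1549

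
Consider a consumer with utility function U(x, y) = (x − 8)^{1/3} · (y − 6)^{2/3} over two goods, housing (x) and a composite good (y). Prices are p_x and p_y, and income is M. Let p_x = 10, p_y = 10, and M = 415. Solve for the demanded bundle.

This is Cobb-Douglas in (x−8, y−6): tangency gives 1/3·p_y·(y−6) = 2/3·p_x·(x−8).
After buying the subsistence bundle (8, 6), a share 1/3 of the remaining income goes to x: x* = 8 + 1/3·(M − 8p_x − 6p_y)/p_x.
Discretionary income = 415 − 8·10 − 6·10 = 275; x* = 8 + 1/3·275/10 = 17.1667; y* = 6 + 2/3·275/10 = 24.3333.

x* = 17.1667, y* = 24.3333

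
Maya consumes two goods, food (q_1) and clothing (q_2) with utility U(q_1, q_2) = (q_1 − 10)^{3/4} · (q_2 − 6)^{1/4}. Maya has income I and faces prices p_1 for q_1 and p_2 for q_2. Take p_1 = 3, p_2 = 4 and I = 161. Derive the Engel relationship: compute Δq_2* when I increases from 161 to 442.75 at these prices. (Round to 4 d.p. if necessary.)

Δq_2* = 17.6094

MRS = 3·(q_2−6)/(q_1−10). Tangency with p_1/p_2 gives q_2−6 = (1/3)·(p_1/p_2)·(q_1−10).
Substituting into the budget: q_1* = 10 + 0.75·(I − 10·p_1 − 6·p_2)/p_1, and q_2* = 6 + 0.25·(…)/p_2.
Discretionary income = 161 − 10·3 − 6·4 = 107; q_2* = 6 + 0.25·107/4 = 12.6875.
At I' = 442.75: q_2* = 30.2969. Change: 30.2969 − 12.6875 = 17.6094.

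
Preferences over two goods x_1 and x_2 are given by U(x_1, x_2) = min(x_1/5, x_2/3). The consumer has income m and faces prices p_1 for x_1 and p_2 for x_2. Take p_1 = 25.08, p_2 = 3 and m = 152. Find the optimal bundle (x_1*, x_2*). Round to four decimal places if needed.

With perfect complements, no substitution: consume in ratio x_1:x_2 = 5:3.
Budget: p_1·x_1 + p_2·(3/5)·x_1 = m, so (5·p_1 + 3·p_2)·x_1 = 5·m.
Demand: x_1*(p_1,p_2,m) = 5·m/(5·p_1 + 3·p_2), x_2* = 3·m/(5·p_1 + 3·p_2).
Here 5·25.08 + 3·3 = 134.4, giving x_1* = 5.6548 and x_2* = 3.3929.

x_1* = 5.6548, x_2* = 3.3929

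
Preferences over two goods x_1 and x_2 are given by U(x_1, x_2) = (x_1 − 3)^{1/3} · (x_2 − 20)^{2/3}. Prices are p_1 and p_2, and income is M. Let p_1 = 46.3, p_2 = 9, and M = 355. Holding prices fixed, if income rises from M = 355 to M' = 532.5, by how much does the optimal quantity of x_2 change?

Δx_2* = 13.1481

This is Cobb-Douglas in (x_1−3, x_2−20): tangency gives 1/3·p_2·(x_2−20) = 2/3·p_1·(x_1−3).
Substituting into the budget: x_1* = 3 + 1/3·(M − 3·p_1 − 20·p_2)/p_1, and x_2* = 20 + 2/3·(…)/p_2.
Discretionary income = 355 − 3·46.3 − 20·9 = 36.1; x_2* = 20 + 2/3·36.1/9 = 22.6741.
At M' = 532.5: x_2* = 35.8222. Change: 35.8222 − 22.6741 = 13.1481.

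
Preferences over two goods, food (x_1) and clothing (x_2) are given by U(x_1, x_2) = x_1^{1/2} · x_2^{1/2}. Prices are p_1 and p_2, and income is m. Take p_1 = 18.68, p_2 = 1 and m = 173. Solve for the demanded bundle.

x_1* = 4.6306, x_2* = 86.5

Demand: x_1*(p_1,p_2,m) = 0.5·m/p_1 and x_2* = 0.5·m/p_2.
At p_1=18.68, p_2=1, m=173: x_1* = 0.5·173/18.68 = 4.6306, x_2* = 86.5.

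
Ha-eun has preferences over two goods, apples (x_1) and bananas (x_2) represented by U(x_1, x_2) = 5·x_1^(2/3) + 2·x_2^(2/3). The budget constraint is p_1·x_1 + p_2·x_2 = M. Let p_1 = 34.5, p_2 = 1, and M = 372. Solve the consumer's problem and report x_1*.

x_1* = 0.1397

Numerically x_2/x_1 = 2628.072, so x_1* = 372/(34.5 + 1·2628.072) = 0.1397.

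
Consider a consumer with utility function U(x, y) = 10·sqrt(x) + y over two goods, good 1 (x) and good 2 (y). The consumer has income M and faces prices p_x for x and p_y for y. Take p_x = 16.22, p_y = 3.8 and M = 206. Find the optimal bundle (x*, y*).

Solve: √x = 5·p_y/p_x, so x*(p_x,p_y) = (5·p_y/p_x)², and y* = (M − p_x·x*)/p_y.
Plugging in: x* = (5·3.8/16.22)² = 1.3722, y* = 48.3536.

x* = 1.3722, y* = 48.3536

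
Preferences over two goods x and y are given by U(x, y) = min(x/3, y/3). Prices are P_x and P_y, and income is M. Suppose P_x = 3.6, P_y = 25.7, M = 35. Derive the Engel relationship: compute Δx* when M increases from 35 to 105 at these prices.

With perfect complements, no substitution: consume in ratio x:y = 3:3.
Budget: P_x·x + P_y·x = M, so (3·P_x + 3·P_y)·x = 3·M.
Demand: x*(P_x,P_y,M) = 3·M/(3·P_x + 3·P_y), y* = 3·M/(3·P_x + 3·P_y).
Here 3·3.6 + 3·25.7 = 87.9, giving x* = 1.1945.
At M' = 105: x* = 3.5836. Change: 3.5836 − 1.1945 = 2.3891.

Δx* = 2.3891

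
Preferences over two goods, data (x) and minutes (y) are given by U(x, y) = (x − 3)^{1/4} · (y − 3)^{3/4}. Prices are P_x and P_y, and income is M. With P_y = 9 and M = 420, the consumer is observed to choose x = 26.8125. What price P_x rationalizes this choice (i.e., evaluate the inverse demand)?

P_x = 4

This is Cobb-Douglas in (x−3, y−3): tangency gives 0.25·P_y·(y−3) = 0.75·P_x·(x−3).
After buying the subsistence bundle (3, 3), a share 0.25 of the remaining income goes to x: x* = 3 + 0.25·(M − 3P_x − 3P_y)/P_x.
Set x* = 26.8125 in the demand function and solve for P_x: P_x = 4.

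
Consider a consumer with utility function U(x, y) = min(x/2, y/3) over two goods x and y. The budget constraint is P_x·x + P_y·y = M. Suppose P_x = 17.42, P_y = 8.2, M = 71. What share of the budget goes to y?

Leontief preferences: the optimum is at the kink where x/2 = y/3, i.e. y = (3/2)·x.
Budget: P_x·x + P_y·(3/2)·x = M, so (2·P_x + 3·P_y)·x = 2·M.
Demand: x*(P_x,P_y,M) = 2·M/(2·P_x + 3·P_y), y* = 3·M/(2·P_x + 3·P_y).
Here 2·17.42 + 3·8.2 = 59.44, giving x* = 2.389 and y* = 3.5834.
Expenditure on y: 8.2·3.5834 = 29.3843; share = 0.4139.

share on y = 0.4139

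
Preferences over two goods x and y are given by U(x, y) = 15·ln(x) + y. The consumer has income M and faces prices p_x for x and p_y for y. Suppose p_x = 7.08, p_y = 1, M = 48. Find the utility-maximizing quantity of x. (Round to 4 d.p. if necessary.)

Set MRS = p_x/p_y: (15/x)/1 = p_x/p_y.
So x*(p_x,p_y) = 15·p_y/p_x, independent of income; and y* = (M − 15·p_y)/p_y.
At the given prices: x* = 15·1/7.08 = 2.1186.

x* = 2.1186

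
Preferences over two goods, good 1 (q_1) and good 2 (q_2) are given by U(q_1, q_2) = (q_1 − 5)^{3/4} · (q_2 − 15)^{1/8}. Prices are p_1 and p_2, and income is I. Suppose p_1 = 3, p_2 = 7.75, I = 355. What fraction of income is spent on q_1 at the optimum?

share on q_1 = 0.5825

MRS = 6·(q_2−15)/(q_1−5). Tangency with p_1/p_2 gives q_2−15 = (1/6)·(p_1/p_2)·(q_1−5).
Substituting into the budget: q_1* = 5 + 6/7·(I − 5·p_1 − 15·p_2)/p_1, and q_2* = 15 + 1/7·(…)/p_2.
Discretionary income = 355 − 5·3 − 15·7.75 = 223.75; q_1* = 5 + 6/7·223.75/3 = 68.9286; q_2* = 15 + 1/7·223.75/7.75 = 19.1244.
Expenditure on q_1: 3·68.9286 = 206.7857; share = 0.5825.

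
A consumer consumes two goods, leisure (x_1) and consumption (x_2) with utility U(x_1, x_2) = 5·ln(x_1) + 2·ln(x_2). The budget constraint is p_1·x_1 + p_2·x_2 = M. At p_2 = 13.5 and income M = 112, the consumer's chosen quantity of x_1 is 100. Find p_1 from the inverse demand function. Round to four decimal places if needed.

The MRS is (5/2)·x_2/x_1. Set MRS = p_1/p_2.
So 5·p_2·x_2 = 2·p_1·x_1; combined with the budget, a share 5/7 of income goes to x_1.
Demand: x_1*(p_1,p_2,M) = 5/7·M/p_1 and x_2* = 2/7·M/p_2.
Set x_1* = 100 in the demand function and solve for p_1: p_1 = 0.8.

p_1 = 0.8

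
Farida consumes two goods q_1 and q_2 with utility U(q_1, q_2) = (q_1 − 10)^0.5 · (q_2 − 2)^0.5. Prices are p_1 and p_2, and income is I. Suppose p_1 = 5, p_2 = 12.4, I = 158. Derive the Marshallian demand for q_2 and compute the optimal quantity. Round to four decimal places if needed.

q_2* = 5.3548

Substituting into the budget: q_1* = 10 + 0.5·(I − 10·p_1 − 2·p_2)/p_1, and q_2* = 2 + 0.5·(…)/p_2.
Discretionary income = 158 − 10·5 − 2·12.4 = 83.2; q_2* = 2 + 0.5·83.2/12.4 = 5.3548.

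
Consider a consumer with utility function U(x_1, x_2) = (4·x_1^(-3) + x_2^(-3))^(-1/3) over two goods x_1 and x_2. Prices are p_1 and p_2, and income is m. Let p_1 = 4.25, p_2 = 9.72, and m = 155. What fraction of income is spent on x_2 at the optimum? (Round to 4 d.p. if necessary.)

share on x_2 = 0.568

MRS = MU_x_1/MU_x_2 = 4·(x_2/x_1)^(4). Set equal to p_1/p_2.
Solve for the ratio: x_2/x_1 = [(1/4)·p_1/p_2]^(0.25).
With the ratio pinned down, the budget gives x_1* = m/(p_1 + p_2·(x_2/x_1)) and x_2* = (x_2/x_1)·x_1*.
Numerically x_2/x_1 = 0.574997, so x_1* = 155/(4.25 + 9.72·0.574997) = 15.7537 and x_2* = 0.574997·15.7537 = 9.0583.
Expenditure on x_2: 9.72·9.0583 = 88.0469; share = 0.568.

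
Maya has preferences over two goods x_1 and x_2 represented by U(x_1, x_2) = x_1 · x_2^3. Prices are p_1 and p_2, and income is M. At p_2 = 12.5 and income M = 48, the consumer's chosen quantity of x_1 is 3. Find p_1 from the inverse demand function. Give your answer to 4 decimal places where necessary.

p_1 = 4

Tangency: MRS = (1/3)·x_2/x_1 = p_1/p_2.
Rearranging, p_2·x_2 = 3·p_1·x_1. Substituting into the budget gives p_1·x_1·(1 + 3) = M.
Demand: x_1*(p_1,p_2,M) = 0.25·M/p_1 and x_2* = 0.75·M/p_2.
Set x_1* = 3 in the demand function and solve for p_1: p_1 = 4.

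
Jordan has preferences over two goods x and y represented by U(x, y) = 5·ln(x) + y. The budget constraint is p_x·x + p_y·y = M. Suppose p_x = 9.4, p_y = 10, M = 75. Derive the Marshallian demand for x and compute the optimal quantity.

x* = 5.3191

At the given prices: x* = 5·10/9.4 = 5.3191.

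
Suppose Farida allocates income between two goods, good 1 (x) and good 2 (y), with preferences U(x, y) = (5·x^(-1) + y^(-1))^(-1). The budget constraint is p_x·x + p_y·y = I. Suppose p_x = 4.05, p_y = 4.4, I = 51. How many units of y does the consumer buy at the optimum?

y* = 3.6852

From the CES first-order condition, 5·(y/x)^(2) = p_x/p_y.
Solve for the ratio: y/x = [(1/5)·p_x/p_y]^(0.5).
With the ratio pinned down, the budget gives x* = I/(p_x + p_y·(y/x)) and y* = (y/x)·x*.
Numerically y/x = 0.429058, so x* = 51/(4.05 + 4.4·0.429058) = 8.589 and y* = 0.429058·8.589 = 3.6852.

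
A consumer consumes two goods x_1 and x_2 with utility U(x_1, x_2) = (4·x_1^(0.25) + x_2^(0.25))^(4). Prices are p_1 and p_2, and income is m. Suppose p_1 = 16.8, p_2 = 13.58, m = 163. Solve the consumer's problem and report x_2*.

x_2* = 1.7358

MU_x_1 ∝ 4·x_1^(-0.75), MU_x_2 ∝ x_2^(-0.75), so MRS = 4·(x_2/x_1)^(0.75) = p_1/p_2.
Solve for the ratio: x_2/x_1 = [(1/4)·p_1/p_2]^(4/3).
With the ratio pinned down, the budget gives x_1* = m/(p_1 + p_2·(x_2/x_1)) and x_2* = (x_2/x_1)·x_1*.
Numerically x_2/x_1 = 0.209154, so x_1* = 163/(16.8 + 13.58·0.209154) = 8.2993 and x_2* = 0.209154·8.2993 = 1.7358.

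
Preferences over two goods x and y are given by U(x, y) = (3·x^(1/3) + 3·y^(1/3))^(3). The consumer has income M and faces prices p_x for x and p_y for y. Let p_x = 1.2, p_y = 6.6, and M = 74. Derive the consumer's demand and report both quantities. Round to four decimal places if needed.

MRS = MU_x/MU_y = (y/x)^(2/3). Set equal to p_x/p_y.
Solve for the ratio: y/x = [p_x/p_y]^(1.5).
Substitute y = (y/x)·x into the budget: x* = M/(p_x + p_y·(y/x)).
Numerically y/x = 0.077528, so x* = 74/(1.2 + 6.6·0.077528) = 43.2323 and y* = 0.077528·43.2323 = 3.3517.

x* = 43.2323, y* = 3.3517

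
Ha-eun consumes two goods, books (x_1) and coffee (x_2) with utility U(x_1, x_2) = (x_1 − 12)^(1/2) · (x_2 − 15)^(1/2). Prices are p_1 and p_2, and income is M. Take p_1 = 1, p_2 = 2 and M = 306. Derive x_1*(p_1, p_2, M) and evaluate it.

This is Cobb-Douglas in (x_1−12, x_2−15): tangency gives 0.5·p_2·(x_2−15) = 0.5·p_1·(x_1−12).
Substituting into the budget: x_1* = 12 + 0.5·(M − 12·p_1 − 15·p_2)/p_1, and x_2* = 15 + 0.5·(…)/p_2.
Discretionary income = 306 − 12·1 − 15·2 = 264; x_1* = 12 + 0.5·264/1 = 144.

x_1* = 144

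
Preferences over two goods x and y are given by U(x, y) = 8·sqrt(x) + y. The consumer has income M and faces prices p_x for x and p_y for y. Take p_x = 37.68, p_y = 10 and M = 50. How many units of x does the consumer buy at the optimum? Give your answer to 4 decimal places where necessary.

x* = 1.1269

Set MRS = p_x/p_y: 4·x^(−1/2) = p_x/p_y.
Thus x* = (4·p_y/p_x)² — independent of M — with the rest of income spent on y.
Plugging in: x* = (4·10/37.68)² = 1.1269.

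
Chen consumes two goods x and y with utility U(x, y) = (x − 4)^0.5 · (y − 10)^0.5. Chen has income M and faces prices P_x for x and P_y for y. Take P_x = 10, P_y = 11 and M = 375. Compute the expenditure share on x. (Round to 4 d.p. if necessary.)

Let x' = x−4, y' = y−10. MRS = y'/x' = P_x/P_y.
Substituting into the budget: x* = 4 + 0.5·(M − 4·P_x − 10·P_y)/P_x, and y* = 10 + 0.5·(…)/P_y.
Discretionary income = 375 − 4·10 − 10·11 = 225; x* = 4 + 0.5·225/10 = 15.25; y* = 10 + 0.5·225/11 = 20.2273.
Expenditure on x: 10·15.25 = 152.5; share = 0.4067.

share on x = 0.4067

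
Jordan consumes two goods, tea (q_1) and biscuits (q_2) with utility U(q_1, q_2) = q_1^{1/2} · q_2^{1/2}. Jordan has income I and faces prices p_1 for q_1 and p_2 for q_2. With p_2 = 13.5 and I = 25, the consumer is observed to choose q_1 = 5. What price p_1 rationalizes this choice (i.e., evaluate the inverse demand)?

The MRS is q_2/q_1. Set MRS = p_1/p_2.
Rearranging, p_2·q_2 = p_1·q_1. Substituting into the budget gives p_1·q_1·(1 + 1) = I.
Demand: q_1*(p_1,p_2,I) = 0.5·I/p_1 and q_2* = 0.5·I/p_2.
Set q_1* = 5 in the demand function and solve for p_1: p_1 = 2.5.

p_1 = 2.5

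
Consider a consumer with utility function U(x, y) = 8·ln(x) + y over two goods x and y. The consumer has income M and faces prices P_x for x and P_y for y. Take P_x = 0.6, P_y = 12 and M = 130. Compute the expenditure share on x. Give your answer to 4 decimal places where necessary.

share on x = 0.7385

Set MRS = P_x/P_y: (8/x)/1 = P_x/P_y.
So x*(P_x,P_y) = 8·P_y/P_x, independent of income; and y* = (M − 8·P_y)/P_y.
At the given prices: x* = 8·12/0.6 = 160, and y* = 2.8333.
Expenditure on x: 0.6·160 = 96; share = 0.7385.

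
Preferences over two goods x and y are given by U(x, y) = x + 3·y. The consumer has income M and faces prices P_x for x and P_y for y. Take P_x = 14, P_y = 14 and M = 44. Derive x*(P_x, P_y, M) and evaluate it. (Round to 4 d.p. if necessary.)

Linear utility — the consumer picks whichever good has higher MU/price: 1/14 = 0.0714 vs 3/14 = 0.2143.
y gives more utility per dollar, so spend all income on y: y* = M/P_y, x* = 0.
Numerically: x* = 0, y* = 3.1429.

x* = 0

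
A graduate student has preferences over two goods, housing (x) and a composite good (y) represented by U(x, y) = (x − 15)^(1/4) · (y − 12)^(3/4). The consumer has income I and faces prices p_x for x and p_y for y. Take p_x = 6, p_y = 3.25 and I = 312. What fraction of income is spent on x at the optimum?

Let x' = x−15, y' = y−12. MRS = (1/3)·y'/x' = p_x/p_y.
After buying the subsistence bundle (15, 12), a share 0.25 of the remaining income goes to x: x* = 15 + 0.25·(I − 15p_x − 12p_y)/p_x.
Discretionary income = 312 − 15·6 − 12·3.25 = 183; x* = 15 + 0.25·183/6 = 22.625; y* = 12 + 0.75·183/3.25 = 54.2308.
Expenditure on x: 6·22.625 = 135.75; share = 0.4351.

share on x = 0.4351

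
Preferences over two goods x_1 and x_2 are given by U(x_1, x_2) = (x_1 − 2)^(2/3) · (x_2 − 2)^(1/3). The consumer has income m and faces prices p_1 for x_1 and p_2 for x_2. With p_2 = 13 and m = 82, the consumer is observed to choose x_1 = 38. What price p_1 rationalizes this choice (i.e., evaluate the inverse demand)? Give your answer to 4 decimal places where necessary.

Let x_1' = x_1−2, x_2' = x_2−2. MRS = 2·x_2'/x_1' = p_1/p_2.
Substituting into the budget: x_1* = 2 + 2/3·(m − 2·p_1 − 2·p_2)/p_1, and x_2* = 2 + 1/3·(…)/p_2.
Set x_1* = 38 in the demand function and solve for p_1: p_1 = 1.

p_1 = 1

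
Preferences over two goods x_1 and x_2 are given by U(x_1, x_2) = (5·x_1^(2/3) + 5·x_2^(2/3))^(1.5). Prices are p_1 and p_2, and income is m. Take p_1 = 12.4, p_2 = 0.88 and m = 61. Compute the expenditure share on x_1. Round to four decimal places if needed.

share on x_1 = 0.005

MU_x_1 ∝ 5·x_1^(-1/3), MU_x_2 ∝ 5·x_2^(-1/3), so MRS = (x_2/x_1)^(1/3) = p_1/p_2.
Hence x_2/x_1 = (p_1/p_2)^(1/(1/3)), i.e. raised to the 3 power.
Substitute x_2 = (x_2/x_1)·x_1 into the budget: x_1* = m/(p_1 + p_2·(x_2/x_1)).
Numerically x_2/x_1 = 2797.802404, so x_1* = 61/(12.4 + 0.88·2797.802404) = 0.0247 and x_2* = 2797.802404·0.0247 = 68.9708.
Expenditure on x_1: 12.4·0.0247 = 0.3057; share = 0.005.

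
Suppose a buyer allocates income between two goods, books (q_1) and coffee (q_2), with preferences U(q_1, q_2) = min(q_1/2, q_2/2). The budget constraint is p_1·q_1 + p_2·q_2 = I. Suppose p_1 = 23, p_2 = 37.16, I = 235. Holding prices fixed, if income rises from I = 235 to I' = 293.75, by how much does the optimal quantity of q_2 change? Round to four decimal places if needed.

Leontief preferences: the optimum is at the kink where q_1/2 = q_2/2, i.e. q_2 = q_1.
Budget: p_1·q_1 + p_2·q_1 = I, so (2·p_1 + 2·p_2)·q_1 = 2·I.
Demand: q_1*(p_1,p_2,I) = 2·I/(2·p_1 + 2·p_2), q_2* = 2·I/(2·p_1 + 2·p_2).
Here 2·23 + 2·37.16 = 120.32, giving q_2* = 3.9062.
At I' = 293.75: q_2* = 4.8828. Change: 4.8828 − 3.9062 = 0.9766.

Δq_2* = 0.9766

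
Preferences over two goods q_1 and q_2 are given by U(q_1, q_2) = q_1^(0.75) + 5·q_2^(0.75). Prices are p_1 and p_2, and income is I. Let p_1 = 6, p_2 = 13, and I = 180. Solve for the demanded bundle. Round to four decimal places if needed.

q_1* = 0.4804, q_2* = 13.6244

MU_q_1 ∝ q_1^(-0.25), MU_q_2 ∝ 5·q_2^(-0.25), so MRS = (1/5)·(q_2/q_1)^(0.25) = p_1/p_2.
Solve for the ratio: q_2/q_1 = [5·p_1/p_2]^(4).
Substitute q_2 = (q_2/q_1)·q_1 into the budget: q_1* = I/(p_1 + p_2·(q_2/q_1)).
Numerically q_2/q_1 = 28.360352, so q_1* = 180/(6 + 13·28.360352) = 0.4804 and q_2* = 28.360352·0.4804 = 13.6244.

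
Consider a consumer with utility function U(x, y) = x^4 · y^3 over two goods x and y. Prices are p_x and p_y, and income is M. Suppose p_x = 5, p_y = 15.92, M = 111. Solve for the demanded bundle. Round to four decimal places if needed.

Tangency: MRS = (4/3)·y/x = p_x/p_y.
So 4·p_y·y = 3·p_x·x; combined with the budget, a share 4/7 of income goes to x.
Demand: x*(p_x,p_y,M) = 4/7·M/p_x and y* = 3/7·M/p_y.
At p_x=5, p_y=15.92, M=111: x* = 4/7·111/5 = 12.6857, y* = 2.9882.

x* = 12.6857, y* = 2.9882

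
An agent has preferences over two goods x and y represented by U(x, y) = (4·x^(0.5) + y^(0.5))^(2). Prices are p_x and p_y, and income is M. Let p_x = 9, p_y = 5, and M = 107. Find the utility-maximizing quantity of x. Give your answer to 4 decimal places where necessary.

x* = 10.6866

MRS = MU_x/MU_y = 4·(y/x)^(0.5). Set equal to p_x/p_y.
Hence y/x = ((1/4)·p_x/p_y)^(1/(0.5)), i.e. raised to the 2 power.
With the ratio pinned down, the budget gives x* = M/(p_x + p_y·(y/x)) and y* = (y/x)·x*.
Numerically y/x = 0.2025, so x* = 107/(9 + 5·0.2025) = 10.6866.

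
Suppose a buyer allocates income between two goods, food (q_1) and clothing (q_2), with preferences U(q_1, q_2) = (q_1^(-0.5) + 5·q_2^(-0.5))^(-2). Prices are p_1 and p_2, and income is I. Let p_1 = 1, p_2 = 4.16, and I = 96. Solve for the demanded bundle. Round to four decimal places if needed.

Substitute q_2 = (q_2/q_1)·q_1 into the budget: q_1* = I/(p_1 + p_2·(q_2/q_1)).
Numerically q_2/q_1 = 1.130449, so q_1* = 96/(1 + 4.16·1.130449) = 16.8342 and q_2* = 1.130449·16.8342 = 19.0302.

q_1* = 16.8342, q_2* = 19.0302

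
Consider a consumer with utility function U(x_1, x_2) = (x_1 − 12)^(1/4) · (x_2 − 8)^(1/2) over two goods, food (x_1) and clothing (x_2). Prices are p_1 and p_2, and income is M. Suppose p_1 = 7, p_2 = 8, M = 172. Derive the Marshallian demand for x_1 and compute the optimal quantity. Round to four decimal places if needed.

Discretionary income = 172 − 12·7 − 8·8 = 24; x_1* = 12 + 1/3·24/7 = 13.1429.

x_1* = 13.1429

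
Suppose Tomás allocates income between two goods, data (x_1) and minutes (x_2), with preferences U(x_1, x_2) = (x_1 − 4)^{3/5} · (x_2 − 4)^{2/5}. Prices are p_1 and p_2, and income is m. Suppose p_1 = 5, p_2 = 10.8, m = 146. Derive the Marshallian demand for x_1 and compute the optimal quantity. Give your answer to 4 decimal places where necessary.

x_1* = 13.936

After buying the subsistence bundle (4, 4), a share 0.6 of the remaining income goes to x_1: x_1* = 4 + 0.6·(m − 4p_1 − 4p_2)/p_1.
Discretionary income = 146 − 4·5 − 4·10.8 = 82.8; x_1* = 4 + 0.6·82.8/5 = 13.936.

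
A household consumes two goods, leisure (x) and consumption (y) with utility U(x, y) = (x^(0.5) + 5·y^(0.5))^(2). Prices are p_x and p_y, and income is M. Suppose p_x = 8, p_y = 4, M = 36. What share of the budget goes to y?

share on y = 0.9804

MRS = MU_x/MU_y = (1/5)·(y/x)^(0.5). Set equal to p_x/p_y.
Solve for the ratio: y/x = [5·p_x/p_y]^(2).
With the ratio pinned down, the budget gives x* = M/(p_x + p_y·(y/x)) and y* = (y/x)·x*.
Numerically y/x = 100, so x* = 36/(8 + 4·100) = 0.0882 and y* = 100·0.0882 = 8.8235.
Expenditure on y: 4·8.8235 = 35.2941; share = 0.9804.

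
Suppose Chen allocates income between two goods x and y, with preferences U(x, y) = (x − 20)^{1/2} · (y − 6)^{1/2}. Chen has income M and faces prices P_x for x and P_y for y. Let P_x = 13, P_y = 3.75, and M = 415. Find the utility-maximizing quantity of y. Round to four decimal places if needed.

MRS = (y−6)/(x−20). Tangency with P_x/P_y gives y−6 = (P_x/P_y)·(x−20).
After buying the subsistence bundle (20, 6), a share 0.5 of the remaining income goes to x: x* = 20 + 0.5·(M − 20P_x − 6P_y)/P_x.
Discretionary income = 415 − 20·13 − 6·3.75 = 132.5; y* = 6 + 0.5·132.5/3.75 = 23.6667.

y* = 23.6667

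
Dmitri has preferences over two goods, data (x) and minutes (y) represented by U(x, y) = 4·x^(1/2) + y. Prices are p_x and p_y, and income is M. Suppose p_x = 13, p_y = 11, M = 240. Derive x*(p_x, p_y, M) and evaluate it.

x* = 2.8639

Utility is quasi-linear in y; the FOC for x is 2/√x = p_x/p_y.
Solve: √x = 2·p_y/p_x, so x*(p_x,p_y) = (2·p_y/p_x)², and y* = (M − p_x·x*)/p_y.
Plugging in: x* = (2·11/13)² = 2.8639.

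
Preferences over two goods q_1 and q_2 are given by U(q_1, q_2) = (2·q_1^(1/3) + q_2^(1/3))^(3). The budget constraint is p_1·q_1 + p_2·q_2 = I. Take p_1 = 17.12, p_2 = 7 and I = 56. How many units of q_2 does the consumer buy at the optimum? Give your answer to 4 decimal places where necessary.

q_2* = 2.8484

Numerically q_2/q_1 = 1.352271, so q_1* = 56/(17.12 + 7·1.352271) = 2.1064 and q_2* = 1.352271·2.1064 = 2.8484.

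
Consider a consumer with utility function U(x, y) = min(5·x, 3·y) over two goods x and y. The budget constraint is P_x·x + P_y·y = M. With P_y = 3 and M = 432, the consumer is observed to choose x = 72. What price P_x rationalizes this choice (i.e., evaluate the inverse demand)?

P_x = 1

With perfect complements, no substitution: consume in ratio x:y = 3:5.
Budget: P_x·x + P_y·(5/3)·x = M, so (3·P_x + 5·P_y)·x = 3·M.
Demand: x*(P_x,P_y,M) = 3·M/(3·P_x + 5·P_y), y* = 5·M/(3·P_x + 5·P_y).
Set x* = 72 in the demand function and solve for P_x: P_x = 1.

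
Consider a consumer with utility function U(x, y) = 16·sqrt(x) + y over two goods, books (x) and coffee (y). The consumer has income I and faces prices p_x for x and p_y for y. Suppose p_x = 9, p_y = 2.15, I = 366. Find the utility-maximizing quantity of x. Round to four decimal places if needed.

x* = 3.6523

Solve: √x = 8·p_y/p_x, so x*(p_x,p_y) = (8·p_y/p_x)², and y* = (I − p_x·x*)/p_y.
Plugging in: x* = (8·2.15/9)² = 3.6523.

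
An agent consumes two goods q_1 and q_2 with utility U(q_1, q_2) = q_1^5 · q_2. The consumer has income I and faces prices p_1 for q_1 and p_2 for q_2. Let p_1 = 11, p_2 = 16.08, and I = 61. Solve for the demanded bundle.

q_1* = 4.6212, q_2* = 0.6323

The MRS is 5·q_2/q_1. Set MRS = p_1/p_2.
Rearranging, p_2·q_2 = (1/5)·p_1·q_1. Substituting into the budget gives p_1·q_1·(1 + (1/5)) = I.
Demand: q_1*(p_1,p_2,I) = 5/6·I/p_1 and q_2* = 1/6·I/p_2.
At p_1=11, p_2=16.08, I=61: q_1* = 5/6·61/11 = 4.6212, q_2* = 0.6323.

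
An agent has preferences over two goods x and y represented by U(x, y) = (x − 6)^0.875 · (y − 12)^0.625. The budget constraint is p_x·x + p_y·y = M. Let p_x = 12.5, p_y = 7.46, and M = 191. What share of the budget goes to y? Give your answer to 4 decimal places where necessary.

Substituting into the budget: x* = 6 + 7/12·(M − 6·p_x − 12·p_y)/p_x, and y* = 12 + 5/12·(…)/p_y.
Discretionary income = 191 − 6·12.5 − 12·7.46 = 26.48; x* = 6 + 7/12·26.48/12.5 = 7.2357; y* = 12 + 5/12·26.48/7.46 = 13.479.
Expenditure on y: 7.46·13.479 = 100.5533; share = 0.5265.

share on y = 0.5265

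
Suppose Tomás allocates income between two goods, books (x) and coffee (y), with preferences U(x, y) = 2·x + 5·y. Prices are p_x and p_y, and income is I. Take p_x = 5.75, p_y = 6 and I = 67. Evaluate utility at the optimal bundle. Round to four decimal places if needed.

Perfect substitutes: compare marginal utility per dollar. 2/p_x vs 5/p_y → 0.3478 vs 0.8333.
y gives more utility per dollar, so spend all income on y: y* = I/p_y, x* = 0.
Numerically: x* = 0, y* = 11.1667.
Utility at the optimum: U(0, 11.1667) = 55.8333.

V = 55.8333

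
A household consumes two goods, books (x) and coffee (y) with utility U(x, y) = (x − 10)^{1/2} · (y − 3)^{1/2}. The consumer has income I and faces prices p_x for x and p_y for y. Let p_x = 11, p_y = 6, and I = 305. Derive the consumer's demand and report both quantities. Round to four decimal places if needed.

Substituting into the budget: x* = 10 + 0.5·(I − 10·p_x − 3·p_y)/p_x, and y* = 3 + 0.5·(…)/p_y.
Discretionary income = 305 − 10·11 − 3·6 = 177; x* = 10 + 0.5·177/11 = 18.0455; y* = 3 + 0.5·177/6 = 17.75.

x* = 18.0455, y* = 17.75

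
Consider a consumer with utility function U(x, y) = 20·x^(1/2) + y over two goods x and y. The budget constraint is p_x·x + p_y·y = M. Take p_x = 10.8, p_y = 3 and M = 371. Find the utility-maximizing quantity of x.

x* = 7.716

Set MRS = p_x/p_y: 10·x^(−1/2) = p_x/p_y.
Thus x* = (10·p_y/p_x)² — independent of M — with the rest of income spent on y.
Plugging in: x* = (10·3/10.8)² = 7.716.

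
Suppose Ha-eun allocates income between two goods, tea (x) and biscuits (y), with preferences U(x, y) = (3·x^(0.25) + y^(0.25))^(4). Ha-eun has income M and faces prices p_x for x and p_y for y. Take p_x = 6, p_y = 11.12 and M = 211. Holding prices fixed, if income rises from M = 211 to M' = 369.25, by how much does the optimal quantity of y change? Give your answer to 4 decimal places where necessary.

From the CES first-order condition, 3·(y/x)^(0.75) = p_x/p_y.
Solve for the ratio: y/x = [(1/3)·p_x/p_y]^(4/3).
Substitute y = (y/x)·x into the budget: x* = M/(p_x + p_y·(y/x)).
Numerically y/x = 0.101524, so x* = 211/(6 + 11.12·0.101524) = 29.5977 and y* = 0.101524·29.5977 = 3.0049.
At M' = 369.25: y* = 5.2585. Change: 5.2585 − 3.0049 = 2.2536.

Δy* = 2.2536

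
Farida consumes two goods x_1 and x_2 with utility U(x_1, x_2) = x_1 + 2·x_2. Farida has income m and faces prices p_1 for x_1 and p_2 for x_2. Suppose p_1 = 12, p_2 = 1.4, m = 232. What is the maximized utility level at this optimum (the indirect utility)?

Numerically: x_1* = 0, x_2* = 165.7143.
Utility at the optimum: U(0, 165.7143) = 331.4286.

V = 331.4286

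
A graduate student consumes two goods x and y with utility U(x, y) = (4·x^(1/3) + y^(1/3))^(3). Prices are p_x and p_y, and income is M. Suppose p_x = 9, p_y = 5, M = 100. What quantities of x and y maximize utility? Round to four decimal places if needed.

MU_x ∝ 4·x^(-2/3), MU_y ∝ y^(-2/3), so MRS = 4·(y/x)^(2/3) = p_x/p_y.
Hence y/x = ((1/4)·p_x/p_y)^(1/(2/3)), i.e. raised to the 1.5 power.
With the ratio pinned down, the budget gives x* = M/(p_x + p_y·(y/x)) and y* = (y/x)·x*.
Numerically y/x = 0.301869, so x* = 100/(9 + 5·0.301869) = 9.5153 and y* = 0.301869·9.5153 = 2.8724.

x* = 9.5153, y* = 2.8724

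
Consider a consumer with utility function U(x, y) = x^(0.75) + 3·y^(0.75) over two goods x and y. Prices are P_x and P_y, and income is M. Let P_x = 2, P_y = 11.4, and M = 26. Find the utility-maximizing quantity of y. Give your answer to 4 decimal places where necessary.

MU_x ∝ x^(-0.25), MU_y ∝ 3·y^(-0.25), so MRS = (1/3)·(y/x)^(0.25) = P_x/P_y.
Hence y/x = (3·P_x/P_y)^(1/(0.25)), i.e. raised to the 4 power.
Substitute y = (y/x)·x into the budget: x* = M/(P_x + P_y·(y/x)).
Numerically y/x = 0.076734, so x* = 26/(2 + 11.4·0.076734) = 9.0442 and y* = 0.076734·9.0442 = 0.694.

y* = 0.694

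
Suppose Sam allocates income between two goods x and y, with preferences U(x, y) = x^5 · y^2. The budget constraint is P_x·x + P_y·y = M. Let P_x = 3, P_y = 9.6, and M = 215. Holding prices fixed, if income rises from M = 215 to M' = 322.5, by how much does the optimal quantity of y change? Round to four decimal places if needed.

Δy* = 3.1994

Tangency: MRS = (5/2)·y/x = P_x/P_y.
Rearranging, P_y·y = (2/5)·P_x·x. Substituting into the budget gives P_x·x·(1 + (2/5)) = M.
Demand: x*(P_x,P_y,M) = 5/7·M/P_x and y* = 2/7·M/P_y.
At P_x=3, P_y=9.6, M=215: y* = 2/7·215/9.6 = 6.3988.
At M' = 322.5: y* = 9.5982. Change: 9.5982 − 6.3988 = 3.1994.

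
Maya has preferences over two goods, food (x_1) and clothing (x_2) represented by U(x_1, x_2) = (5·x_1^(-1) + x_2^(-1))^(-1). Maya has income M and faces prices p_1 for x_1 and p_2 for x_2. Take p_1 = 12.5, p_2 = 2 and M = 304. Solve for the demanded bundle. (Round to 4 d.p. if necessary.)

x_1* = 20.6297, x_2* = 23.0647

MU_x_1 ∝ 5·x_1^(-2), MU_x_2 ∝ x_2^(-2), so MRS = 5·(x_2/x_1)^(2) = p_1/p_2.
Solve for the ratio: x_2/x_1 = [(1/5)·p_1/p_2]^(0.5).
With the ratio pinned down, the budget gives x_1* = M/(p_1 + p_2·(x_2/x_1)) and x_2* = (x_2/x_1)·x_1*.
Numerically x_2/x_1 = 1.118034, so x_1* = 304/(12.5 + 2·1.118034) = 20.6297 and x_2* = 1.118034·20.6297 = 23.0647.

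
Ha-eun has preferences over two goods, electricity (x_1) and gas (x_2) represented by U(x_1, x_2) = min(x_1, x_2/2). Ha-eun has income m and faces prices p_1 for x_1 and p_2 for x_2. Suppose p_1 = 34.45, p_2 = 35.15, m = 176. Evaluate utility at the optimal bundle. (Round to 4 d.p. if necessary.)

Demand: x_1*(p_1,p_2,m) = m/(p_1 + 2·p_2), x_2* = 2·m/(p_1 + 2·p_2).
Here 34.45 + 2·35.15 = 104.75, giving x_1* = 1.6802 and x_2* = 3.3604.
Utility at the optimum: U(1.6802, 3.3604) = 1.6802.

V = 1.6802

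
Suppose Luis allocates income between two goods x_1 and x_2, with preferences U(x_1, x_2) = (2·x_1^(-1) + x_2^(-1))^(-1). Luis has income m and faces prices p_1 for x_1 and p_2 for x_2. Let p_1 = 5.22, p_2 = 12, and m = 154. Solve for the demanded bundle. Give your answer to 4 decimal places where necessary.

x_1* = 14.2376, x_2* = 6.64

MU_x_1 ∝ 2·x_1^(-2), MU_x_2 ∝ x_2^(-2), so MRS = 2·(x_2/x_1)^(2) = p_1/p_2.
Hence x_2/x_1 = ((1/2)·p_1/p_2)^(1/(2)), i.e. raised to the 0.5 power.
With the ratio pinned down, the budget gives x_1* = m/(p_1 + p_2·(x_2/x_1)) and x_2* = (x_2/x_1)·x_1*.
Numerically x_2/x_1 = 0.466369, so x_1* = 154/(5.22 + 12·0.466369) = 14.2376 and x_2* = 0.466369·14.2376 = 6.64.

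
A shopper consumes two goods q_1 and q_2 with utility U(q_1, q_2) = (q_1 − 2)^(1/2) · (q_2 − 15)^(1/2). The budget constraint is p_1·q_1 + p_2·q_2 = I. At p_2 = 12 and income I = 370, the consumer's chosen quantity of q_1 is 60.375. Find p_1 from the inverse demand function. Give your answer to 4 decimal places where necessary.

p_1 = 1.6

MRS = (q_2−15)/(q_1−2). Tangency with p_1/p_2 gives q_2−15 = (p_1/p_2)·(q_1−2).
After buying the subsistence bundle (2, 15), a share 0.5 of the remaining income goes to q_1: q_1* = 2 + 0.5·(I − 2p_1 − 15p_2)/p_1.
Set q_1* = 60.375 in the demand function and solve for p_1: p_1 = 1.6.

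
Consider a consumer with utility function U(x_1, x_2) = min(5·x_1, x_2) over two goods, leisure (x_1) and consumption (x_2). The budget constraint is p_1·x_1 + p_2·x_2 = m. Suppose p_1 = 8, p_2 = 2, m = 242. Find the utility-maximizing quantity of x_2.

x_2* = 67.2222

With perfect complements, no substitution: consume in ratio x_1:x_2 = 1:5.
Budget: p_1·x_1 + p_2·5·x_1 = m, so (p_1 + 5·p_2)·x_1 = m.
Demand: x_1*(p_1,p_2,m) = m/(p_1 + 5·p_2), x_2* = 5·m/(p_1 + 5·p_2).
Here 8 + 5·2 = 18, giving x_2* = 67.2222.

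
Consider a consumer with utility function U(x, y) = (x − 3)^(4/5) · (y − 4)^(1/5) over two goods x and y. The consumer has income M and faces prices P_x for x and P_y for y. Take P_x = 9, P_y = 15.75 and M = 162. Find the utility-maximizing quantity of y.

y* = 4.9143

MRS = 4·(y−4)/(x−3). Tangency with P_x/P_y gives y−4 = (1/4)·(P_x/P_y)·(x−3).
After buying the subsistence bundle (3, 4), a share 0.8 of the remaining income goes to x: x* = 3 + 0.8·(M − 3P_x − 4P_y)/P_x.
Discretionary income = 162 − 3·9 − 4·15.75 = 72; y* = 4 + 0.2·72/15.75 = 4.9143.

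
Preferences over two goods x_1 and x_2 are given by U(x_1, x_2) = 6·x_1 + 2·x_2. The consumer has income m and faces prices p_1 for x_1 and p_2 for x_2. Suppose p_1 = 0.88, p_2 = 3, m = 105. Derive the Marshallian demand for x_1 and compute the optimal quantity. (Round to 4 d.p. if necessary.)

x_1* = 119.3182

Perfect substitutes: compare marginal utility per dollar. 6/p_1 vs 2/p_2 → 6.8182 vs 0.6667.
x_1 gives more utility per dollar, so spend all income on x_1: x_1* = m/p_1, x_2* = 0.
Numerically: x_1* = 119.3182, x_2* = 0.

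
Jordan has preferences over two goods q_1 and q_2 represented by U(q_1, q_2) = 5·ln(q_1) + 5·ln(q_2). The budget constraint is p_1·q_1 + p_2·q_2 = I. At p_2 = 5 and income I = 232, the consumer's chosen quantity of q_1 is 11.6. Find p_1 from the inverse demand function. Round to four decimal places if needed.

MU_q_1/MU_q_2 = (5·q_2)/(5·q_1); tangency sets this equal to p_1/p_2.
So 5·p_2·q_2 = 5·p_1·q_1; combined with the budget, a share 0.5 of income goes to q_1.
Demand: q_1*(p_1,p_2,I) = 0.5·I/p_1 and q_2* = 0.5·I/p_2.
Set q_1* = 11.6 in the demand function and solve for p_1: p_1 = 10.

p_1 = 10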